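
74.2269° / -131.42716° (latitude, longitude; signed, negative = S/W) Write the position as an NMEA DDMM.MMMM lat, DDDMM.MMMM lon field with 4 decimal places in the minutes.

φ: minutes = (74.226900 − 74) × 60 = 13.614000
Longitude is negative → W; |value| = 131.427160
λ: minutes = (131.427160 − 131) × 60 = 25.629600

7413.6140,N / 13125.6296,W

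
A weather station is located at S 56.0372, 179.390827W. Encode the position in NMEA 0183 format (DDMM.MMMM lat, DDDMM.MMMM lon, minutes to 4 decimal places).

5602.2320,S / 17923.4496,W

Latitude: minutes = (56.037200 − 56) × 60 = 2.232000
λ: fractional part 0.390827 → 23.449620 minutes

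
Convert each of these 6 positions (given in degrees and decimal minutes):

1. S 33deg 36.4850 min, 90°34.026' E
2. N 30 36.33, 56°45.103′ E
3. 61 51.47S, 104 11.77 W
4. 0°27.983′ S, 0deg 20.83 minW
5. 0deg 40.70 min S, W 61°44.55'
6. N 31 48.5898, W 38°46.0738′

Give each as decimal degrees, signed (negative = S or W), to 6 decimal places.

Point 1:
  Lat: 36.485′ = 0.608083°; total 33.6080833
  hemisphere S, so the sign is −
  λ: 90 + 34.026/60 = 90.5671000
  E → positive
Point 2:
  Lat: 36.33′ = 0.605500°; total 30.6055000
  N → positive
  Lon: 45.103′ = 0.751717°; total 56.7517167
  E ⇒ keep positive
Point 3:
  Lat: 51.47′ = 0.857833°; total 61.8578333
  hemisphere S, so the sign is −
  Lon: 11.77′ = 0.196167°; total 104.1961667
  hemisphere W, so the sign is −
Point 4:
  Lat: 0 + 27.983/60 = 0.4663833
  hemisphere S, so the sign is −
  λ: 20.83′ = 0.347167°; total 0.3471667
  hemisphere W, so the sign is −
Point 5:
  Lat: 40.7′ = 0.678333°; total 0.6783333
  S ⇒ negate
  λ: 44.55′ = 0.742500°; total 61.7425000
  hemisphere W, so the sign is −
Point 6:
  φ: 48.5898′ = 0.809830°; total 31.8098300
  N ⇒ keep positive
  Longitude: 46.0738′ = 0.767897°; total 38.7678967
  hemisphere W, so the sign is −

1. -33.608083, 90.567100
2. 30.605500, 56.751717
3. -61.857833, -104.196167
4. -0.466383, -0.347167
5. -0.678333, -61.742500
6. 31.809830, -38.767897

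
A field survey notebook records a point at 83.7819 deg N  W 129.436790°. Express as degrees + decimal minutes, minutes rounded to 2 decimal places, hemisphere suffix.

83° 46.91′ N, 129° 26.21′ W

φ: minutes = (83.781900 − 83) × 60 = 46.9140
λ: minutes = (129.436790 − 129) × 60 = 26.2074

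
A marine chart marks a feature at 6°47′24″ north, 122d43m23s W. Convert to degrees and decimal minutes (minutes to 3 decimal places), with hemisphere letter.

Latitude: seconds/60 = 0.40000; minutes = 47 + 0.40000 = 47.40000
λ: seconds/60 = 0.38333; minutes = 43 + 0.38333 = 43.38333

6° 47.400′ N, 122° 43.383′ W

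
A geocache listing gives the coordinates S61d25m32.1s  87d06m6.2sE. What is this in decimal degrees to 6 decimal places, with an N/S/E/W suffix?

61.425583° S, 87.101722° E

Lat: 25′ + 32.1″ = 25.53500′; 61 + 25.53500/60 = 61.4255833
Lon: 87° + 6/60 + 6.2/3600 = 87 + 0.100000 + 0.001722 = 87.1017222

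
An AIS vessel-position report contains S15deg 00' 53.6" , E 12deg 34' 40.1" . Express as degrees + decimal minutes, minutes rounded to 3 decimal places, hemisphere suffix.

φ: 0 + 53.6/60 = 0.89333′
Lon: 34 + 40.1/60 = 34.66833′

15° 0.893′ S, 12° 34.668′ E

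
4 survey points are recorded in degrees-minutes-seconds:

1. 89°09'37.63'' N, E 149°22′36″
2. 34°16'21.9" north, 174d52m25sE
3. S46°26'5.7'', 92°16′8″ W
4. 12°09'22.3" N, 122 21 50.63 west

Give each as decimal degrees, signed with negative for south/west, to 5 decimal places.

Point 1:
  Lat: 89° + 9/60 + 37.63/3600 = 89 + 0.150000 + 0.010453 = 89.160453
  N ⇒ keep positive
  Lon: 149° + 22/60 + 36/3600 = 149 + 0.366667 + 0.010000 = 149.376667
  E → positive
Point 2:
  φ: 34 + 16/60 + 21.9/3600 = 34.272750
  N → positive
  Longitude: 174° + 52/60 + 25/3600 = 174 + 0.866667 + 0.006944 = 174.873611
  E ⇒ keep positive
Point 3:
  Lat: 26′ + 5.7″ = 26.09500′; 46 + 26.09500/60 = 46.434917
  S ⇒ negate
  Longitude: 16′ + 8″ = 16.13333′; 92 + 16.13333/60 = 92.268889
  hemisphere W, so the sign is −
Point 4:
  Lat: 9′ + 22.3″ = 9.37167′; 12 + 9.37167/60 = 12.156194
  N → positive
  Longitude: 122° + 21/60 + 50.63/3600 = 122 + 0.350000 + 0.014064 = 122.364064
  W → negative

1. 89.16045, 149.37667
2. 34.27275, 174.87361
3. -46.43492, -92.26889
4. 12.15619, -122.36406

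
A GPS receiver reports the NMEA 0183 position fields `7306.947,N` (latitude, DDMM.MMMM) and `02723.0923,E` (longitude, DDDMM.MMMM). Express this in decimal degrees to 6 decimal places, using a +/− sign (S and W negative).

73.115783, 27.384872

Latitude: split at 2 digits → 73° and 6.947′; 73 + 6.947/60 = 73.1157833
N ⇒ keep positive
λ: split at 3 digits → 027° and 23.0923′; 27 + 23.0923/60 = 27.3848717
E ⇒ keep positive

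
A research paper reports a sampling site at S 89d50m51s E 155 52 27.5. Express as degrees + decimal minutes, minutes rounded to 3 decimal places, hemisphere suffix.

89° 50.850′ S, 155° 52.458′ E

Lat: seconds/60 = 0.85000; minutes = 50 + 0.85000 = 50.85000
Longitude: 52 + 27.5/60 = 52.45833′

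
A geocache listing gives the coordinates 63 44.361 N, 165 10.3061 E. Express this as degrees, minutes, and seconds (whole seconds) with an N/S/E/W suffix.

63°44′22″ N, 165°10′18″ E

Latitude: fractional minutes 0.36100 × 60 = 21.66″
λ: fractional minutes 0.30610 × 60 = 18.37″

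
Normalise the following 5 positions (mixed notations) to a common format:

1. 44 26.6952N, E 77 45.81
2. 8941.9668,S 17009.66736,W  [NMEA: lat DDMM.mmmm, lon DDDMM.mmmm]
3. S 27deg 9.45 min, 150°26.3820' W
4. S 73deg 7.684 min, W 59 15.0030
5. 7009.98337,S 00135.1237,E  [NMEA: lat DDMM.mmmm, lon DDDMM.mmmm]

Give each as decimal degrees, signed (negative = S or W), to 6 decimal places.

Point 1:
  φ: 44 + 26.6952/60 = 44.4449200
  N → positive
  Longitude: 77 + 45.81/60 = 77.7635000
  E ⇒ keep positive
Point 2:
  Lat: split at 2 digits → 89° and 41.9668′; 89 + 41.9668/60 = 89.6994467
  S ⇒ negate
  Longitude: split at 3 digits → 170° and 9.66736′; 170 + 9.66736/60 = 170.1611227
  W → negative
Point 3:
  Latitude: 9.45′ = 0.157500°; total 27.1575000
  S ⇒ negate
  λ: 150 + 26.382/60 = 150.4397000
  W ⇒ negate
Point 4:
  Latitude: 73 + 7.684/60 = 73.1280667
  S → negative
  Lon: 59 + 15.003/60 = 59.2500500
  W ⇒ negate
Point 5:
  Latitude: split at 2 digits → 70° and 9.98337′; 70 + 9.98337/60 = 70.1663895
  hemisphere S, so the sign is −
  Lon: split at 3 digits → 001° and 35.1237′; 1 + 35.1237/60 = 1.5853950
  E → positive

1. 44.444920, 77.763500
2. -89.699447, -170.161123
3. -27.157500, -150.439700
4. -73.128067, -59.250050
5. -70.166390, 1.585395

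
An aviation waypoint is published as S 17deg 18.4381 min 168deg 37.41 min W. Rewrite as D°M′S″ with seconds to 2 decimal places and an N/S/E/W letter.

17°18′26.29″ S, 168°37′24.60″ W

Lat: fractional minutes 0.43810 × 60 = 26.2860″
λ: 37.41000′ → 37′ and 0.41000 × 60 = 24.6000″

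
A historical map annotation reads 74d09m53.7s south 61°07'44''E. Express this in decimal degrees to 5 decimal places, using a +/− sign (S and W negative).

-74.16492, 61.12889

Latitude: 9′ + 53.7″ = 9.89500′; 74 + 9.89500/60 = 74.164917
S ⇒ negate
λ: 7′ + 44″ = 7.73333′; 61 + 7.73333/60 = 61.128889
E → positive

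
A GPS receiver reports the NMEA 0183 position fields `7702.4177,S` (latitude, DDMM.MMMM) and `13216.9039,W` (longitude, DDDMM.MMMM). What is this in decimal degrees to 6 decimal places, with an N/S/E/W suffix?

77.040295° S, 132.281732° W

Latitude: split at 2 digits → 77° and 2.4177′; 77 + 2.4177/60 = 77.0402950
λ: degrees = first 3 digits = 132, minutes = 16.9039; 132 + 16.9039/60 = 132.2817317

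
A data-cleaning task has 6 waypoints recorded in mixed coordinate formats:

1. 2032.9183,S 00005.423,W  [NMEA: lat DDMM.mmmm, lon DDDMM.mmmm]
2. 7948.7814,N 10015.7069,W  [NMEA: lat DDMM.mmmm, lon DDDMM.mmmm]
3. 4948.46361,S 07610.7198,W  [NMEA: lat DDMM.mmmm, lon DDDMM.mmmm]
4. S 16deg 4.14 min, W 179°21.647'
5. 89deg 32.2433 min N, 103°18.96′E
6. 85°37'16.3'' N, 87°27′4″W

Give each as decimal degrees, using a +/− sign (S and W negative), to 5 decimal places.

Point 1:
  Latitude: split at 2 digits → 20° and 32.9183′; 20 + 32.9183/60 = 20.548638
  hemisphere S, so the sign is −
  Lon: split at 3 digits → 000° and 5.423′; 0 + 5.423/60 = 0.090383
  W → negative
Point 2:
  Latitude: degrees = first 2 digits = 79, minutes = 48.7814; 79 + 48.7814/60 = 79.813023
  N ⇒ keep positive
  Lon: split at 3 digits → 100° and 15.7069′; 100 + 15.7069/60 = 100.261782
  hemisphere W, so the sign is −
Point 3:
  Latitude: split at 2 digits → 49° and 48.46361′; 49 + 48.46361/60 = 49.807727
  S → negative
  Longitude: degrees = first 3 digits = 76, minutes = 10.7198; 76 + 10.7198/60 = 76.178663
  W → negative
Point 4:
  Latitude: 4.14′ = 0.069000°; total 16.069000
  S → negative
  λ: 179 + 21.647/60 = 179.360783
  W ⇒ negate
Point 5:
  Lat: 89 + 32.2433/60 = 89.537388
  N ⇒ keep positive
  Longitude: 18.96′ = 0.316000°; total 103.316000
  E → positive
Point 6:
  φ: 85° + 37/60 + 16.3/3600 = 85 + 0.616667 + 0.004528 = 85.621194
  N → positive
  λ: 87° + 27/60 + 4/3600 = 87 + 0.450000 + 0.001111 = 87.451111
  W ⇒ negate

1. -20.54864, -0.09038
2. 79.81302, -100.26178
3. -49.80773, -76.17866
4. -16.06900, -179.36078
5. 89.53739, 103.31600
6. 85.62119, -87.45111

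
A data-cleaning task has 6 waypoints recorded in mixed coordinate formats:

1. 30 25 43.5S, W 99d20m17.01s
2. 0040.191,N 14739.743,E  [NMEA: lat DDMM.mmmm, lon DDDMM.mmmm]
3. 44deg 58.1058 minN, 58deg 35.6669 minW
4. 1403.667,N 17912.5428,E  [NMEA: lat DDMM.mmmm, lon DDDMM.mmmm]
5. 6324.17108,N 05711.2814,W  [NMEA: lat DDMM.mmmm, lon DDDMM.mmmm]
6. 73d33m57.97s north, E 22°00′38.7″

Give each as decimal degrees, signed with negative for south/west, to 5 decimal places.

Point 1:
  φ: 30° + 25/60 + 43.5/3600 = 30 + 0.416667 + 0.012083 = 30.428750
  S → negative
  λ: 99 + 20/60 + 17.01/3600 = 99.338058
  W → negative
Point 2:
  φ: split at 2 digits → 00° and 40.191′; 0 + 40.191/60 = 0.669850
  N → positive
  Longitude: degrees = first 3 digits = 147, minutes = 39.743; 147 + 39.743/60 = 147.662383
  E → positive
Point 3:
  Latitude: 44 + 58.1058/60 = 44.968430
  N ⇒ keep positive
  λ: 35.6669′ = 0.594448°; total 58.594448
  W ⇒ negate
Point 4:
  Latitude: split at 2 digits → 14° and 3.667′; 14 + 3.667/60 = 14.061117
  N ⇒ keep positive
  λ: split at 3 digits → 179° and 12.5428′; 179 + 12.5428/60 = 179.209047
  E ⇒ keep positive
Point 5:
  Lat: degrees = first 2 digits = 63, minutes = 24.17108; 63 + 24.17108/60 = 63.402851
  N ⇒ keep positive
  Longitude: split at 3 digits → 057° and 11.2814′; 57 + 11.2814/60 = 57.188023
  W → negative
Point 6:
  Lat: 73° + 33/60 + 57.97/3600 = 73 + 0.550000 + 0.016103 = 73.566103
  N ⇒ keep positive
  λ: 22 + 0/60 + 38.7/3600 = 22.010750
  E ⇒ keep positive

1. -30.42875, -99.33806
2. 0.66985, 147.66238
3. 44.96843, -58.59445
4. 14.06112, 179.20905
5. 63.40285, -57.18802
6. 73.56610, 22.01075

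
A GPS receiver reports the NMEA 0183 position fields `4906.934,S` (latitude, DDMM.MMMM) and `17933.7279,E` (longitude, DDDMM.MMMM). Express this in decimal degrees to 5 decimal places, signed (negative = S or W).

-49.11557, 179.56213

Lat: degrees = first 2 digits = 49, minutes = 6.934; 49 + 6.934/60 = 49.115567
S ⇒ negate
λ: degrees = first 3 digits = 179, minutes = 33.7279; 179 + 33.7279/60 = 179.562132
E → positive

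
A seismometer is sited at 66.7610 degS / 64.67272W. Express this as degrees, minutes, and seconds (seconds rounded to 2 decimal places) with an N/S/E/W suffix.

66°45′39.60″ S, 64°40′21.79″ W

Lat: 0.761000° → 45.66000′; 0.66000 × 60 = 39.6000″
Lon: 0.672720 × 60 = 40.36320′ → 40′, remainder × 60 = 21.7920″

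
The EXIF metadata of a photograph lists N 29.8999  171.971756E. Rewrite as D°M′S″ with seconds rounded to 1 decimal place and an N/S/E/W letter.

29°53′59.6″ N, 171°58′18.3″ E

Latitude: 0.899900 × 60 = 53.99400′ → 53′, remainder × 60 = 59.640″
Longitude: 0.971756 × 60 = 58.30536′ → 58′, remainder × 60 = 18.322″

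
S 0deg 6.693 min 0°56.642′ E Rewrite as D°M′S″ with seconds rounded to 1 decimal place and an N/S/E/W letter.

Latitude: fractional minutes 0.69300 × 60 = 41.580″
Longitude: 56.64200′ → 56′ and 0.64200 × 60 = 38.520″

0°06′41.6″ S, 0°56′38.5″ E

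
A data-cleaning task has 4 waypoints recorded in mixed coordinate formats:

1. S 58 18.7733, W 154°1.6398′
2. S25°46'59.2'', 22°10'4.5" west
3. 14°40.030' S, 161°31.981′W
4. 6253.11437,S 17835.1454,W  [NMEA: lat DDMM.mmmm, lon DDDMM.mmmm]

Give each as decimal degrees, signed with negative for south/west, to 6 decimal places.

Point 1:
  Lat: 18.7733′ = 0.312888°; total 58.3128883
  hemisphere S, so the sign is −
  λ: 1.6398′ = 0.027330°; total 154.0273300
  W ⇒ negate
Point 2:
  Lat: 25 + 46/60 + 59.2/3600 = 25.7831111
  S ⇒ negate
  λ: 22 + 10/60 + 4.5/3600 = 22.1679167
  W ⇒ negate
Point 3:
  Latitude: 40.03′ = 0.667167°; total 14.6671667
  S → negative
  Lon: 161 + 31.981/60 = 161.5330167
  hemisphere W, so the sign is −
Point 4:
  φ: split at 2 digits → 62° and 53.11437′; 62 + 53.11437/60 = 62.8852395
  S ⇒ negate
  λ: degrees = first 3 digits = 178, minutes = 35.1454; 178 + 35.1454/60 = 178.5857567
  W ⇒ negate

1. -58.312888, -154.027330
2. -25.783111, -22.167917
3. -14.667167, -161.533017
4. -62.885240, -178.585757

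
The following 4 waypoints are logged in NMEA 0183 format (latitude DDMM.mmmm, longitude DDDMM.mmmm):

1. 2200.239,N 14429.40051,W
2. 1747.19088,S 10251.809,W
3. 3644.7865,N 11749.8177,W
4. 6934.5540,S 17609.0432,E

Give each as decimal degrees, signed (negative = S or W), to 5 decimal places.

Point 1:
  Lat: degrees = first 2 digits = 22, minutes = 0.239; 22 + 0.239/60 = 22.003983
  N ⇒ keep positive
  λ: split at 3 digits → 144° and 29.40051′; 144 + 29.40051/60 = 144.490009
  hemisphere W, so the sign is −
Point 2:
  Latitude: split at 2 digits → 17° and 47.19088′; 17 + 47.19088/60 = 17.786515
  hemisphere S, so the sign is −
  Lon: degrees = first 3 digits = 102, minutes = 51.809; 102 + 51.809/60 = 102.863483
  W ⇒ negate
Point 3:
  Lat: split at 2 digits → 36° and 44.7865′; 36 + 44.7865/60 = 36.746442
  N ⇒ keep positive
  λ: degrees = first 3 digits = 117, minutes = 49.8177; 117 + 49.8177/60 = 117.830295
  hemisphere W, so the sign is −
Point 4:
  Lat: degrees = first 2 digits = 69, minutes = 34.554; 69 + 34.554/60 = 69.575900
  S → negative
  λ: split at 3 digits → 176° and 9.0432′; 176 + 9.0432/60 = 176.150720
  E → positive

1. 22.00398, -144.49001
2. -17.78651, -102.86348
3. 36.74644, -117.83030
4. -69.57590, 176.15072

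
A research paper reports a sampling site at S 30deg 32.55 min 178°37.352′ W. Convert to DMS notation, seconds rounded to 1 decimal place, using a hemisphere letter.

30°32′33.0″ S, 178°37′21.1″ W

Lat: 32.55000′ → 32′ and 0.55000 × 60 = 33.000″
Lon: fractional minutes 0.35200 × 60 = 21.120″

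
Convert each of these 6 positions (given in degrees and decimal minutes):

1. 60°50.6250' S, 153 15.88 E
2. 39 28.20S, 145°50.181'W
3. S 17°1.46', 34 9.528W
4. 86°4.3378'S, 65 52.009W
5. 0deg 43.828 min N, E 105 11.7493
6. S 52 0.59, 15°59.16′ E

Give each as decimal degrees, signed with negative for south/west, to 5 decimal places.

Point 1:
  φ: 50.625′ = 0.843750°; total 60.843750
  hemisphere S, so the sign is −
  λ: 15.88′ = 0.264667°; total 153.264667
  E → positive
Point 2:
  Lat: 39 + 28.2/60 = 39.470000
  hemisphere S, so the sign is −
  λ: 50.181′ = 0.836350°; total 145.836350
  W ⇒ negate
Point 3:
  Lat: 17 + 1.46/60 = 17.024333
  hemisphere S, so the sign is −
  Longitude: 9.528′ = 0.158800°; total 34.158800
  hemisphere W, so the sign is −
Point 4:
  φ: 4.3378′ = 0.072297°; total 86.072297
  S ⇒ negate
  Longitude: 52.009′ = 0.866817°; total 65.866817
  hemisphere W, so the sign is −
Point 5:
  φ: 0 + 43.828/60 = 0.730467
  N → positive
  λ: 105 + 11.7493/60 = 105.195822
  E ⇒ keep positive
Point 6:
  Lat: 0.59′ = 0.009833°; total 52.009833
  S ⇒ negate
  Lon: 59.16′ = 0.986000°; total 15.986000
  E ⇒ keep positive

1. -60.84375, 153.26467
2. -39.47000, -145.83635
3. -17.02433, -34.15880
4. -86.07230, -65.86682
5. 0.73047, 105.19582
6. -52.00983, 15.98600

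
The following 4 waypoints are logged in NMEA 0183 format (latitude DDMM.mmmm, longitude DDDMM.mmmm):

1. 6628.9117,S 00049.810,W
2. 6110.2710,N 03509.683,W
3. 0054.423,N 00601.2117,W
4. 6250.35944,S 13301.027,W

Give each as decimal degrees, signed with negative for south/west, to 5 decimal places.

1. -66.48186, -0.83017
2. 61.17118, -35.16138
3. 0.90705, -6.02020
4. -62.83932, -133.01712

Point 1:
  Lat: degrees = first 2 digits = 66, minutes = 28.9117; 66 + 28.9117/60 = 66.481862
  S ⇒ negate
  Lon: split at 3 digits → 000° and 49.81′; 0 + 49.81/60 = 0.830167
  W → negative
Point 2:
  Lat: split at 2 digits → 61° and 10.271′; 61 + 10.271/60 = 61.171183
  N ⇒ keep positive
  Longitude: split at 3 digits → 035° and 9.683′; 35 + 9.683/60 = 35.161383
  hemisphere W, so the sign is −
Point 3:
  Latitude: degrees = first 2 digits = 0, minutes = 54.423; 0 + 54.423/60 = 0.907050
  N ⇒ keep positive
  Lon: split at 3 digits → 006° and 1.2117′; 6 + 1.2117/60 = 6.020195
  W → negative
Point 4:
  Lat: split at 2 digits → 62° and 50.35944′; 62 + 50.35944/60 = 62.839324
  S → negative
  Lon: degrees = first 3 digits = 133, minutes = 1.027; 133 + 1.027/60 = 133.017117
  W ⇒ negate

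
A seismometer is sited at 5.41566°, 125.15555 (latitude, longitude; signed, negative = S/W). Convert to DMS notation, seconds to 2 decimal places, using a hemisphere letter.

5°24′56.38″ N, 125°09′19.98″ E

Latitude: 0.415660 × 60 = 24.93960′ → 24′, remainder × 60 = 56.3760″
Lon: 0.155550° → 9.33300′; 0.33300 × 60 = 19.9800″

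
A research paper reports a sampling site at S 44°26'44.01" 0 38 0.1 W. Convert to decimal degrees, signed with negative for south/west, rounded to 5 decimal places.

-44.44556, -0.63336

Latitude: 44° + 26/60 + 44.01/3600 = 44 + 0.433333 + 0.012225 = 44.445558
S ⇒ negate
λ: 38′ + 0.1″ = 38.00167′; 0 + 38.00167/60 = 0.633361
hemisphere W, so the sign is −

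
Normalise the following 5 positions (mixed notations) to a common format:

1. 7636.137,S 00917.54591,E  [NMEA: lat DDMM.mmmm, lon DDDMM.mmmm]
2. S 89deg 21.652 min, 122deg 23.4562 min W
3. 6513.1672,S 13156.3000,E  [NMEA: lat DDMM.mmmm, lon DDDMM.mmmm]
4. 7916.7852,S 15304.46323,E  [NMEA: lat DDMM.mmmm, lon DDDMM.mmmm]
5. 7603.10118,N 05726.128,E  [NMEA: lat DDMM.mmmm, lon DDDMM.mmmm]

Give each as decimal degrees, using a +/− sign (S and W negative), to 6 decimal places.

1. -76.602283, 9.292432
2. -89.360867, -122.390937
3. -65.219453, 131.938333
4. -79.279753, 153.074387
5. 76.051686, 57.435467

Point 1:
  φ: split at 2 digits → 76° and 36.137′; 76 + 36.137/60 = 76.6022833
  S ⇒ negate
  Lon: degrees = first 3 digits = 9, minutes = 17.54591; 9 + 17.54591/60 = 9.2924318
  E → positive
Point 2:
  φ: 89 + 21.652/60 = 89.3608667
  hemisphere S, so the sign is −
  Lon: 23.4562′ = 0.390937°; total 122.3909367
  W ⇒ negate
Point 3:
  Lat: degrees = first 2 digits = 65, minutes = 13.1672; 65 + 13.1672/60 = 65.2194533
  S → negative
  Lon: split at 3 digits → 131° and 56.3′; 131 + 56.3/60 = 131.9383333
  E ⇒ keep positive
Point 4:
  Lat: degrees = first 2 digits = 79, minutes = 16.7852; 79 + 16.7852/60 = 79.2797533
  S → negative
  Longitude: degrees = first 3 digits = 153, minutes = 4.46323; 153 + 4.46323/60 = 153.0743872
  E ⇒ keep positive
Point 5:
  Lat: degrees = first 2 digits = 76, minutes = 3.10118; 76 + 3.10118/60 = 76.0516863
  N → positive
  Longitude: split at 3 digits → 057° and 26.128′; 57 + 26.128/60 = 57.4354667
  E → positive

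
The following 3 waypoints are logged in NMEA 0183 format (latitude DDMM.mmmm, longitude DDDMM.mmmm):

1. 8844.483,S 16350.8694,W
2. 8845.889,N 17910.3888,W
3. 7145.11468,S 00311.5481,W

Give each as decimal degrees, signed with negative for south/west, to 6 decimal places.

1. -88.741383, -163.847823
2. 88.764817, -179.173147
3. -71.751911, -3.192468

Point 1:
  φ: split at 2 digits → 88° and 44.483′; 88 + 44.483/60 = 88.7413833
  hemisphere S, so the sign is −
  Lon: split at 3 digits → 163° and 50.8694′; 163 + 50.8694/60 = 163.8478233
  W → negative
Point 2:
  Lat: degrees = first 2 digits = 88, minutes = 45.889; 88 + 45.889/60 = 88.7648167
  N → positive
  Longitude: split at 3 digits → 179° and 10.3888′; 179 + 10.3888/60 = 179.1731467
  W → negative
Point 3:
  φ: degrees = first 2 digits = 71, minutes = 45.11468; 71 + 45.11468/60 = 71.7519113
  hemisphere S, so the sign is −
  Lon: split at 3 digits → 003° and 11.5481′; 3 + 11.5481/60 = 3.1924683
  hemisphere W, so the sign is −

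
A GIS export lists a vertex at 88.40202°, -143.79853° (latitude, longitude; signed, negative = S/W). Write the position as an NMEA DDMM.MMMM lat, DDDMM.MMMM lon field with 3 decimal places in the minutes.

8824.121,N / 14347.912,W

Lat: fractional part 0.402020 → 24.12120 minutes
Longitude is negative → W; |value| = 143.798530
Lon: minutes = (143.798530 − 143) × 60 = 47.91180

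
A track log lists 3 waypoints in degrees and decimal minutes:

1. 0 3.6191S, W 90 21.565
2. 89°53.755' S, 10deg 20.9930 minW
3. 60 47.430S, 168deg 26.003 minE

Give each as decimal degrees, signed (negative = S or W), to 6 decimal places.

1. -0.060318, -90.359417
2. -89.895917, -10.349883
3. -60.790500, 168.433383

Point 1:
  Lat: 0 + 3.6191/60 = 0.0603183
  S → negative
  λ: 90 + 21.565/60 = 90.3594167
  W ⇒ negate
Point 2:
  Latitude: 53.755′ = 0.895917°; total 89.8959167
  hemisphere S, so the sign is −
  Longitude: 10 + 20.993/60 = 10.3498833
  W ⇒ negate
Point 3:
  Lat: 60 + 47.43/60 = 60.7905000
  S ⇒ negate
  Longitude: 168 + 26.003/60 = 168.4333833
  E → positive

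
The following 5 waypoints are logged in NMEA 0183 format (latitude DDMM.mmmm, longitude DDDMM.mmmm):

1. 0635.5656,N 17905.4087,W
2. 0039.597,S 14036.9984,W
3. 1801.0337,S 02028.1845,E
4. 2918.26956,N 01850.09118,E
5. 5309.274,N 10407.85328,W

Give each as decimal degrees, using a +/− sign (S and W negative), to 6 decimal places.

1. 6.592760, -179.090145
2. -0.659950, -140.616640
3. -18.017228, 20.469742
4. 29.304493, 18.834853
5. 53.154567, -104.130888

Point 1:
  φ: degrees = first 2 digits = 6, minutes = 35.5656; 6 + 35.5656/60 = 6.5927600
  N → positive
  Lon: split at 3 digits → 179° and 5.4087′; 179 + 5.4087/60 = 179.0901450
  W ⇒ negate
Point 2:
  φ: degrees = first 2 digits = 0, minutes = 39.597; 0 + 39.597/60 = 0.6599500
  S → negative
  Lon: degrees = first 3 digits = 140, minutes = 36.9984; 140 + 36.9984/60 = 140.6166400
  W → negative
Point 3:
  φ: degrees = first 2 digits = 18, minutes = 1.0337; 18 + 1.0337/60 = 18.0172283
  S → negative
  Lon: split at 3 digits → 020° and 28.1845′; 20 + 28.1845/60 = 20.4697417
  E ⇒ keep positive
Point 4:
  φ: split at 2 digits → 29° and 18.26956′; 29 + 18.26956/60 = 29.3044927
  N → positive
  λ: degrees = first 3 digits = 18, minutes = 50.09118; 18 + 50.09118/60 = 18.8348530
  E ⇒ keep positive
Point 5:
  Latitude: split at 2 digits → 53° and 9.274′; 53 + 9.274/60 = 53.1545667
  N → positive
  Longitude: split at 3 digits → 104° and 7.85328′; 104 + 7.85328/60 = 104.1308880
  hemisphere W, so the sign is −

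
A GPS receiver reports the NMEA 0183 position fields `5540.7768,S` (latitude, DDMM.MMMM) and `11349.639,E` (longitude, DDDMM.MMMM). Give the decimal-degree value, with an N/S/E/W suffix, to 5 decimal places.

55.67961° S, 113.82732° E

Lat: degrees = first 2 digits = 55, minutes = 40.7768; 55 + 40.7768/60 = 55.679613
Lon: degrees = first 3 digits = 113, minutes = 49.639; 113 + 49.639/60 = 113.827317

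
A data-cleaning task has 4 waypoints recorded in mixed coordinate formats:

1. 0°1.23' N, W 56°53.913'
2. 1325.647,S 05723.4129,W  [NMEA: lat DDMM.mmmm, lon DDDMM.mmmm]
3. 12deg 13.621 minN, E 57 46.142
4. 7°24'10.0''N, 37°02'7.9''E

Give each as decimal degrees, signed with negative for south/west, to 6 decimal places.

Point 1:
  Latitude: 1.23′ = 0.020500°; total 0.0205000
  N → positive
  Longitude: 56 + 53.913/60 = 56.8985500
  hemisphere W, so the sign is −
Point 2:
  φ: split at 2 digits → 13° and 25.647′; 13 + 25.647/60 = 13.4274500
  S → negative
  λ: degrees = first 3 digits = 57, minutes = 23.4129; 57 + 23.4129/60 = 57.3902150
  hemisphere W, so the sign is −
Point 3:
  φ: 13.621′ = 0.227017°; total 12.2270167
  N ⇒ keep positive
  Longitude: 57 + 46.142/60 = 57.7690333
  E → positive
Point 4:
  Latitude: 7 + 24/60 + 10/3600 = 7.4027778
  N ⇒ keep positive
  λ: 37 + 2/60 + 7.9/3600 = 37.0355278
  E ⇒ keep positive

1. 0.020500, -56.898550
2. -13.427450, -57.390215
3. 12.227017, 57.769033
4. 7.402778, 37.035528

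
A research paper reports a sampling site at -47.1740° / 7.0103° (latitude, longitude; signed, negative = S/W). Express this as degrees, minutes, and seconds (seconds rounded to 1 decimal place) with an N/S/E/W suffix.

47°10′26.4″ S, 7°00′37.1″ E

Latitude is negative → S; |value| = 47.174000
Lat: 0.174000 × 60 = 10.44000′ → 10′, remainder × 60 = 26.400″
Longitude: 0.010300° → 0.61800′; 0.61800 × 60 = 37.080″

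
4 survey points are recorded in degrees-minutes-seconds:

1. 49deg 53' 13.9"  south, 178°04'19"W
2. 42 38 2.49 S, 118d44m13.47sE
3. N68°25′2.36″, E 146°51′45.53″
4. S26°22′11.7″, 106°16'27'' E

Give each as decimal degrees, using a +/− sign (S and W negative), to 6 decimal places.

1. -49.887194, -178.071944
2. -42.634025, 118.737075
3. 68.417322, 146.862647
4. -26.369917, 106.274167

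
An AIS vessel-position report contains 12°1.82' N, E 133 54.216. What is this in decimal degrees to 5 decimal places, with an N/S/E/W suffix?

Latitude: 1.82′ = 0.030333°; total 12.030333
Lon: 133 + 54.216/60 = 133.903600

12.03033° N, 133.90360° E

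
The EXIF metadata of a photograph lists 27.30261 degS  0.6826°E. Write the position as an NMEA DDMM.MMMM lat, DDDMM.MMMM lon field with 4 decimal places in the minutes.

φ: minutes = (27.302610 − 27) × 60 = 18.156600
Lon: minutes = (0.682600 − 0) × 60 = 40.956000

2718.1566,S / 00040.9560,E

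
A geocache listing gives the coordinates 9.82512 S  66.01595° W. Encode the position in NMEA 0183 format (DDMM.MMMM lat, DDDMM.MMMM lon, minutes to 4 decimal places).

0949.5072,S / 06600.9570,W

φ: fractional part 0.825120 → 49.507200 minutes
Longitude: 66° + 0.015950 × 60 = 66° 0.957000′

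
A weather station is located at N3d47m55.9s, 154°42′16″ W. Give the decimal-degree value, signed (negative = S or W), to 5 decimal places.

Lat: 3 + 47/60 + 55.9/3600 = 3.798861
N → positive
Lon: 154 + 42/60 + 16/3600 = 154.704444
W → negative

3.79886, -154.70444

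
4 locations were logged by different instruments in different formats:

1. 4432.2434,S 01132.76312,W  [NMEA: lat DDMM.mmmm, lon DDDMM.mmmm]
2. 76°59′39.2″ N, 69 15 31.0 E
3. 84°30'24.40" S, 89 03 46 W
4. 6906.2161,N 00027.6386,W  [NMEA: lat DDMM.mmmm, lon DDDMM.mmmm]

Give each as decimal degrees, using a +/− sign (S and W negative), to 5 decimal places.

Point 1:
  φ: split at 2 digits → 44° and 32.2434′; 44 + 32.2434/60 = 44.537390
  hemisphere S, so the sign is −
  Lon: degrees = first 3 digits = 11, minutes = 32.76312; 11 + 32.76312/60 = 11.546052
  hemisphere W, so the sign is −
Point 2:
  Lat: 59′ + 39.2″ = 59.65333′; 76 + 59.65333/60 = 76.994222
  N ⇒ keep positive
  Lon: 69° + 15/60 + 31/3600 = 69 + 0.250000 + 0.008611 = 69.258611
  E → positive
Point 3:
  φ: 84° + 30/60 + 24.4/3600 = 84 + 0.500000 + 0.006778 = 84.506778
  S → negative
  Longitude: 89° + 3/60 + 46/3600 = 89 + 0.050000 + 0.012778 = 89.062778
  W → negative
Point 4:
  φ: degrees = first 2 digits = 69, minutes = 6.2161; 69 + 6.2161/60 = 69.103602
  N → positive
  Longitude: split at 3 digits → 000° and 27.6386′; 0 + 27.6386/60 = 0.460643
  W ⇒ negate

1. -44.53739, -11.54605
2. 76.99422, 69.25861
3. -84.50678, -89.06278
4. 69.10360, -0.46064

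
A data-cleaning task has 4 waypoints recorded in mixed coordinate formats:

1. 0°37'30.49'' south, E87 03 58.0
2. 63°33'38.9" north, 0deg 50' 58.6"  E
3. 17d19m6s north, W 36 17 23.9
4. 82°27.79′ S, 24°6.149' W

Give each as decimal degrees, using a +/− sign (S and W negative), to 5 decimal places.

1. -0.62514, 87.06611
2. 63.56081, 0.84961
3. 17.31833, -36.28997
4. -82.46317, -24.10248

Point 1:
  φ: 0° + 37/60 + 30.49/3600 = 0 + 0.616667 + 0.008469 = 0.625136
  hemisphere S, so the sign is −
  λ: 87 + 3/60 + 58/3600 = 87.066111
  E → positive
Point 2:
  Latitude: 63 + 33/60 + 38.9/3600 = 63.560806
  N ⇒ keep positive
  Longitude: 0° + 50/60 + 58.6/3600 = 0 + 0.833333 + 0.016278 = 0.849611
  E → positive
Point 3:
  φ: 17° + 19/60 + 6/3600 = 17 + 0.316667 + 0.001667 = 17.318333
  N ⇒ keep positive
  Lon: 36° + 17/60 + 23.9/3600 = 36 + 0.283333 + 0.006639 = 36.289972
  hemisphere W, so the sign is −
Point 4:
  Lat: 27.79′ = 0.463167°; total 82.463167
  S → negative
  Longitude: 24 + 6.149/60 = 24.102483
  W ⇒ negate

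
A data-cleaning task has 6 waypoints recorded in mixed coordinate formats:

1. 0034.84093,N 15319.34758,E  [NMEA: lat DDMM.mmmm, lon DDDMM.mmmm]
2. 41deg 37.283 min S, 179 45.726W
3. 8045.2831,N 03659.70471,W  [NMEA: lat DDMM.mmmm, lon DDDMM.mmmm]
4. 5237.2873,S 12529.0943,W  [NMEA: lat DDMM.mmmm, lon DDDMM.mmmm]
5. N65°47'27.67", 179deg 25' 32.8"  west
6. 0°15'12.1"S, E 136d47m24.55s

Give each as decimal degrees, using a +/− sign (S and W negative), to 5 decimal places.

1. 0.58068, 153.32246
2. -41.62138, -179.76210
3. 80.75472, -36.99508
4. -52.62146, -125.48491
5. 65.79102, -179.42578
6. -0.25336, 136.79015

Point 1:
  Lat: degrees = first 2 digits = 0, minutes = 34.84093; 0 + 34.84093/60 = 0.580682
  N → positive
  Lon: split at 3 digits → 153° and 19.34758′; 153 + 19.34758/60 = 153.322460
  E ⇒ keep positive
Point 2:
  Lat: 41 + 37.283/60 = 41.621383
  S → negative
  λ: 45.726′ = 0.762100°; total 179.762100
  hemisphere W, so the sign is −
Point 3:
  Latitude: split at 2 digits → 80° and 45.2831′; 80 + 45.2831/60 = 80.754718
  N → positive
  Longitude: degrees = first 3 digits = 36, minutes = 59.70471; 36 + 59.70471/60 = 36.995079
  hemisphere W, so the sign is −
Point 4:
  Lat: split at 2 digits → 52° and 37.2873′; 52 + 37.2873/60 = 52.621455
  S ⇒ negate
  λ: degrees = first 3 digits = 125, minutes = 29.0943; 125 + 29.0943/60 = 125.484905
  W ⇒ negate
Point 5:
  Lat: 65° + 47/60 + 27.67/3600 = 65 + 0.783333 + 0.007686 = 65.791019
  N → positive
  Longitude: 179 + 25/60 + 32.8/3600 = 179.425778
  hemisphere W, so the sign is −
Point 6:
  Latitude: 0° + 15/60 + 12.1/3600 = 0 + 0.250000 + 0.003361 = 0.253361
  hemisphere S, so the sign is −
  Longitude: 136° + 47/60 + 24.55/3600 = 136 + 0.783333 + 0.006819 = 136.790153
  E → positive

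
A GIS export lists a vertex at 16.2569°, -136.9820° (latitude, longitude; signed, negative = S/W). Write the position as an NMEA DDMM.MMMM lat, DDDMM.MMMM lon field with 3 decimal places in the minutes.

1615.414,N / 13658.920,W

Lat: minutes = (16.256900 − 16) × 60 = 15.41400
Longitude is negative → W; |value| = 136.982000
Lon: fractional part 0.982000 → 58.92000 minutes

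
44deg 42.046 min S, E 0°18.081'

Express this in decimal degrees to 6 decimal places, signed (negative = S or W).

-44.700767, 0.301350

Lat: 42.046′ = 0.700767°; total 44.7007667
S ⇒ negate
Lon: 18.081′ = 0.301350°; total 0.3013500
E → positive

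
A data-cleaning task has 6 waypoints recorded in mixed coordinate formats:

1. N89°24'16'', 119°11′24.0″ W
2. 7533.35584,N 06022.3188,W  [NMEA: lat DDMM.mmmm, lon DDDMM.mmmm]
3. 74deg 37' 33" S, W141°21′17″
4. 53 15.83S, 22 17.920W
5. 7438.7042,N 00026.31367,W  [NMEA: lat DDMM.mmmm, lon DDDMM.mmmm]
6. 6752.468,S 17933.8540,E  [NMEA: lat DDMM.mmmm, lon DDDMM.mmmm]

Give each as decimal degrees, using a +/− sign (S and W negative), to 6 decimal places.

1. 89.404444, -119.190000
2. 75.555931, -60.371980
3. -74.625833, -141.354722
4. -53.263833, -22.298667
5. 74.645070, -0.438561
6. -67.874467, 179.564233

Point 1:
  φ: 89 + 24/60 + 16/3600 = 89.4044444
  N ⇒ keep positive
  λ: 11′ + 24″ = 11.40000′; 119 + 11.40000/60 = 119.1900000
  hemisphere W, so the sign is −
Point 2:
  Lat: degrees = first 2 digits = 75, minutes = 33.35584; 75 + 33.35584/60 = 75.5559307
  N → positive
  Lon: degrees = first 3 digits = 60, minutes = 22.3188; 60 + 22.3188/60 = 60.3719800
  W → negative
Point 3:
  φ: 74 + 37/60 + 33/3600 = 74.6258333
  S ⇒ negate
  Lon: 141° + 21/60 + 17/3600 = 141 + 0.350000 + 0.004722 = 141.3547222
  W ⇒ negate
Point 4:
  Lat: 15.83′ = 0.263833°; total 53.2638333
  S → negative
  Lon: 22 + 17.92/60 = 22.2986667
  hemisphere W, so the sign is −
Point 5:
  Lat: degrees = first 2 digits = 74, minutes = 38.7042; 74 + 38.7042/60 = 74.6450700
  N → positive
  Longitude: degrees = first 3 digits = 0, minutes = 26.31367; 0 + 26.31367/60 = 0.4385612
  W ⇒ negate
Point 6:
  Lat: split at 2 digits → 67° and 52.468′; 67 + 52.468/60 = 67.8744667
  S ⇒ negate
  Lon: split at 3 digits → 179° and 33.854′; 179 + 33.854/60 = 179.5642333
  E ⇒ keep positive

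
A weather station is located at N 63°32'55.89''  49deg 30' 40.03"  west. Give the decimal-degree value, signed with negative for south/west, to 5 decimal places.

63.54886, -49.51112

φ: 63 + 32/60 + 55.89/3600 = 63.548858
N ⇒ keep positive
Longitude: 30′ + 40.03″ = 30.66717′; 49 + 30.66717/60 = 49.511119
hemisphere W, so the sign is −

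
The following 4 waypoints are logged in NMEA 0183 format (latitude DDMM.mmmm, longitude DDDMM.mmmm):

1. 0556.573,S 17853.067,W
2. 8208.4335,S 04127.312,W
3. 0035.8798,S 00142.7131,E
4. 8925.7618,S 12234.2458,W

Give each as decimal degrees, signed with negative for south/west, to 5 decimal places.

Point 1:
  φ: degrees = first 2 digits = 5, minutes = 56.573; 5 + 56.573/60 = 5.942883
  S → negative
  λ: split at 3 digits → 178° and 53.067′; 178 + 53.067/60 = 178.884450
  hemisphere W, so the sign is −
Point 2:
  φ: split at 2 digits → 82° and 8.4335′; 82 + 8.4335/60 = 82.140558
  hemisphere S, so the sign is −
  λ: degrees = first 3 digits = 41, minutes = 27.312; 41 + 27.312/60 = 41.455200
  W ⇒ negate
Point 3:
  Latitude: split at 2 digits → 00° and 35.8798′; 0 + 35.8798/60 = 0.597997
  S → negative
  Lon: split at 3 digits → 001° and 42.7131′; 1 + 42.7131/60 = 1.711885
  E → positive
Point 4:
  Latitude: degrees = first 2 digits = 89, minutes = 25.7618; 89 + 25.7618/60 = 89.429363
  S → negative
  Longitude: split at 3 digits → 122° and 34.2458′; 122 + 34.2458/60 = 122.570763
  W → negative

1. -5.94288, -178.88445
2. -82.14056, -41.45520
3. -0.59800, 1.71189
4. -89.42936, -122.57076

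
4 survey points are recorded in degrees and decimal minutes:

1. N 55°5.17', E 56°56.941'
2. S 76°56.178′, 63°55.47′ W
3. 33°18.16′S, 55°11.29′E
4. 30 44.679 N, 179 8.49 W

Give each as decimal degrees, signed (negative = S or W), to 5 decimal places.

1. 55.08617, 56.94902
2. -76.93630, -63.92450
3. -33.30267, 55.18817
4. 30.74465, -179.14150

Point 1:
  φ: 55 + 5.17/60 = 55.086167
  N → positive
  Lon: 56.941′ = 0.949017°; total 56.949017
  E → positive
Point 2:
  Lat: 56.178′ = 0.936300°; total 76.936300
  S ⇒ negate
  Longitude: 63 + 55.47/60 = 63.924500
  W → negative
Point 3:
  Latitude: 18.16′ = 0.302667°; total 33.302667
  S ⇒ negate
  Longitude: 55 + 11.29/60 = 55.188167
  E ⇒ keep positive
Point 4:
  Lat: 30 + 44.679/60 = 30.744650
  N ⇒ keep positive
  Longitude: 8.49′ = 0.141500°; total 179.141500
  hemisphere W, so the sign is −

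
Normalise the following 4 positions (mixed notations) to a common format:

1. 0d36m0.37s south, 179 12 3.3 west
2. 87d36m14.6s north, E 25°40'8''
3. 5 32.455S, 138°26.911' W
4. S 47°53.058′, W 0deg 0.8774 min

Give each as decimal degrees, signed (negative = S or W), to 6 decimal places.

Point 1:
  φ: 0° + 36/60 + 0.37/3600 = 0 + 0.600000 + 0.000103 = 0.6001028
  S → negative
  Lon: 179 + 12/60 + 3.3/3600 = 179.2009167
  hemisphere W, so the sign is −
Point 2:
  Lat: 87 + 36/60 + 14.6/3600 = 87.6040556
  N ⇒ keep positive
  λ: 25° + 40/60 + 8/3600 = 25 + 0.666667 + 0.002222 = 25.6688889
  E → positive
Point 3:
  Latitude: 5 + 32.455/60 = 5.5409167
  S → negative
  λ: 26.911′ = 0.448517°; total 138.4485167
  W ⇒ negate
Point 4:
  φ: 53.058′ = 0.884300°; total 47.8843000
  S ⇒ negate
  λ: 0.8774′ = 0.014623°; total 0.0146233
  W ⇒ negate

1. -0.600103, -179.200917
2. 87.604056, 25.668889
3. -5.540917, -138.448517
4. -47.884300, -0.014623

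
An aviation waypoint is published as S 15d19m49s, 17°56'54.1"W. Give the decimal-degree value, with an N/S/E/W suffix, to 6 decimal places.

15.330278° S, 17.948361° W

φ: 19′ + 49″ = 19.81667′; 15 + 19.81667/60 = 15.3302778
Lon: 17° + 56/60 + 54.1/3600 = 17 + 0.933333 + 0.015028 = 17.9483611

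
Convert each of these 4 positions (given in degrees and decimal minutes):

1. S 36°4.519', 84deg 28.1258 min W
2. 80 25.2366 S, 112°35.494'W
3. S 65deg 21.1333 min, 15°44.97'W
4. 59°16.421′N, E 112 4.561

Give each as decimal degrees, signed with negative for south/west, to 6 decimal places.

Point 1:
  Latitude: 36 + 4.519/60 = 36.0753167
  hemisphere S, so the sign is −
  Longitude: 84 + 28.1258/60 = 84.4687633
  hemisphere W, so the sign is −
Point 2:
  Latitude: 80 + 25.2366/60 = 80.4206100
  hemisphere S, so the sign is −
  Longitude: 35.494′ = 0.591567°; total 112.5915667
  hemisphere W, so the sign is −
Point 3:
  Latitude: 21.1333′ = 0.352222°; total 65.3522217
  S → negative
  Lon: 44.97′ = 0.749500°; total 15.7495000
  hemisphere W, so the sign is −
Point 4:
  Latitude: 16.421′ = 0.273683°; total 59.2736833
  N → positive
  Longitude: 112 + 4.561/60 = 112.0760167
  E ⇒ keep positive

1. -36.075317, -84.468763
2. -80.420610, -112.591567
3. -65.352222, -15.749500
4. 59.273683, 112.076017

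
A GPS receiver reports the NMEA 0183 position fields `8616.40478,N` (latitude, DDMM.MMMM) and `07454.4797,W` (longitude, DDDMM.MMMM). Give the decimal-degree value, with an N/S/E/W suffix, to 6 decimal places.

86.273413° N, 74.907995° W

φ: split at 2 digits → 86° and 16.40478′; 86 + 16.40478/60 = 86.2734130
λ: degrees = first 3 digits = 74, minutes = 54.4797; 74 + 54.4797/60 = 74.9079950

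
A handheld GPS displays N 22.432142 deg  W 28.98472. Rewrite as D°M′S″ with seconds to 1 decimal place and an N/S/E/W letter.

φ: 0.432142° → 25.92852′; 0.92852 × 60 = 55.711″
Lon: 0.984720° → 59.08320′; 0.08320 × 60 = 4.992″

22°25′55.7″ N, 28°59′5.0″ W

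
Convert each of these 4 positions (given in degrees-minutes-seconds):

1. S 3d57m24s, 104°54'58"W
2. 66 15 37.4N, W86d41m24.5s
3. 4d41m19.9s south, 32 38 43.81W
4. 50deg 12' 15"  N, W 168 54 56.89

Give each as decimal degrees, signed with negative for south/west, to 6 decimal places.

1. -3.956667, -104.916111
2. 66.260389, -86.690139
3. -4.688861, -32.645503
4. 50.204167, -168.915803

Point 1:
  Lat: 57′ + 24″ = 57.40000′; 3 + 57.40000/60 = 3.9566667
  S ⇒ negate
  Longitude: 104° + 54/60 + 58/3600 = 104 + 0.900000 + 0.016111 = 104.9161111
  W → negative
Point 2:
  φ: 15′ + 37.4″ = 15.62333′; 66 + 15.62333/60 = 66.2603889
  N ⇒ keep positive
  Lon: 41′ + 24.5″ = 41.40833′; 86 + 41.40833/60 = 86.6901389
  hemisphere W, so the sign is −
Point 3:
  Latitude: 4° + 41/60 + 19.9/3600 = 4 + 0.683333 + 0.005528 = 4.6888611
  S → negative
  Longitude: 32° + 38/60 + 43.81/3600 = 32 + 0.633333 + 0.012169 = 32.6455028
  W ⇒ negate
Point 4:
  Latitude: 50 + 12/60 + 15/3600 = 50.2041667
  N → positive
  λ: 54′ + 56.89″ = 54.94817′; 168 + 54.94817/60 = 168.9158028
  W → negative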